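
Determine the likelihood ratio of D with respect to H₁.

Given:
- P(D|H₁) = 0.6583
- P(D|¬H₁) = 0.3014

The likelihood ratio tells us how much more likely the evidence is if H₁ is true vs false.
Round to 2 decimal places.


Likelihood Ratio (LR) = P(D|H₁) / P(D|¬H₁)

LR = 0.6583 / 0.3014
   = 2.18

The evidence is 2.18 times more likely if H₁ is true than if H₁ is false.
Since LR > 1, the evidence supports H₁ over ¬H₁.


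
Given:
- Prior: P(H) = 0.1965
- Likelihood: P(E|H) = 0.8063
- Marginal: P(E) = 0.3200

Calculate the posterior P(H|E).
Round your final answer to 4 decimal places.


Using Bayes' theorem:

P(H|E) = P(E|H) × P(H) / P(E)
       = 0.8063 × 0.1965 / 0.3200
       = 0.15843795 / 0.3200
       = 0.4951

The evidence strengthens our belief in H.
Prior: 0.1965 → Posterior: 0.4951


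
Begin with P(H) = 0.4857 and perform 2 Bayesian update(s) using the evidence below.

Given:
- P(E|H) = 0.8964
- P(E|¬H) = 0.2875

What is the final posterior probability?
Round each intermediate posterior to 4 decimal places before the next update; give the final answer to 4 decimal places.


Sequential Bayesian updating:

Initial prior: P(H) = 0.4857

Update 1:
  P(E) = 0.8964 × 0.4857 + 0.2875 × 0.5143 = 0.43538148 + 0.14786125 = 0.58324273
  P(H|E) = 0.43538148 / 0.58324273 = 0.7465

Update 2:
  P(E) = 0.8964 × 0.7465 + 0.2875 × 0.2535 = 0.66916260 + 0.07288125 = 0.74204385
  P(H|E) = 0.66916260 / 0.74204385 = 0.9018

Final posterior: 0.9018


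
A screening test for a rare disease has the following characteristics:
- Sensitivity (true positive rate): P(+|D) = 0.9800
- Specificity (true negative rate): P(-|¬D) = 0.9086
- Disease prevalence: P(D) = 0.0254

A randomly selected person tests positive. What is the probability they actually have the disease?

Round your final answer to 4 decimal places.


Let D = has disease, + = positive test

Given:
- P(D) = 0.0254 (prevalence)
- P(+|D) = 0.9800 (sensitivity)
- P(-|¬D) = 0.9086 (specificity)
- P(+|¬D) = 0.0914 (false positive rate = 1 - specificity)

Step 1: Find P(+)
P(+) = P(+|D)P(D) + P(+|¬D)P(¬D)
     = 0.9800 × 0.0254 + 0.0914 × 0.9746
     = 0.02489200 + 0.08907844
     = 0.11397044

Step 2: Apply Bayes' theorem for P(D|+)
P(D|+) = P(+|D)P(D) / P(+)
       = 0.02489200 / 0.11397044
       = 0.2184


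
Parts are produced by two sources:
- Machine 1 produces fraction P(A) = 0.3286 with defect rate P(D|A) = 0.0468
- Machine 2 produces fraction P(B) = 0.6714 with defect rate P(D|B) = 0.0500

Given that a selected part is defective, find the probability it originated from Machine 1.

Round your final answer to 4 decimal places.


Let A = from Machine 1, D = defective

Given:
- P(A) = 0.3286, P(B) = 0.6714
- P(D|A) = 0.0468, P(D|B) = 0.0500

Step 1: Find P(D)
P(D) = P(D|A)P(A) + P(D|B)P(B)
     = 0.0468 × 0.3286 + 0.0500 × 0.6714
     = 0.01537848 + 0.03357000
     = 0.04894848

Step 2: Apply Bayes' theorem
P(A|D) = P(D|A)P(A) / P(D)
       = 0.01537848 / 0.04894848
       = 0.3142


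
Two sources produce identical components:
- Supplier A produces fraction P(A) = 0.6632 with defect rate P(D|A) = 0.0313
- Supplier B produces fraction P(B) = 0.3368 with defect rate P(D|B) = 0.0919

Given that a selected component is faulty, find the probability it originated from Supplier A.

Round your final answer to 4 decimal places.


Let A = from Supplier A, D = faulty

Given:
- P(A) = 0.6632, P(B) = 0.3368
- P(D|A) = 0.0313, P(D|B) = 0.0919

Step 1: Find P(D)
P(D) = P(D|A)P(A) + P(D|B)P(B)
     = 0.0313 × 0.6632 + 0.0919 × 0.3368
     = 0.02075816 + 0.03095192
     = 0.05171008

Step 2: Apply Bayes' theorem
P(A|D) = P(D|A)P(A) / P(D)
       = 0.02075816 / 0.05171008
       = 0.4014


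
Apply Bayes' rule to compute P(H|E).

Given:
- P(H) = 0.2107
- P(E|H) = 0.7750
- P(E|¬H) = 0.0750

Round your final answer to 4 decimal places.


Bayes' theorem: P(H|E) = P(E|H) × P(H) / P(E)

Step 1: Calculate P(E) using law of total probability
P(E) = P(E|H)P(H) + P(E|¬H)P(¬H)
     = 0.7750 × 0.2107 + 0.0750 × 0.7893
     = 0.16329250 + 0.05919750
     = 0.22249000

Step 2: Apply Bayes' theorem
P(H|E) = P(E|H) × P(H) / P(E)
       = 0.16329250 / 0.22249000
       = 0.7339


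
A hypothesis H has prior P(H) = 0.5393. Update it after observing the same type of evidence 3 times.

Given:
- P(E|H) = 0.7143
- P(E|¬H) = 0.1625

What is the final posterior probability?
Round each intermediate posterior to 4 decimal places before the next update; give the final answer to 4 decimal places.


Sequential Bayesian updating:

Initial prior: P(H) = 0.5393

Update 1:
  P(E) = 0.7143 × 0.5393 + 0.1625 × 0.4607 = 0.38522199 + 0.07486375 = 0.46008574
  P(H|E) = 0.38522199 / 0.46008574 = 0.8373

Update 2:
  P(E) = 0.7143 × 0.8373 + 0.1625 × 0.1627 = 0.59808339 + 0.02643875 = 0.62452214
  P(H|E) = 0.59808339 / 0.62452214 = 0.9577

Update 3:
  P(E) = 0.7143 × 0.9577 + 0.1625 × 0.0423 = 0.68408511 + 0.00687375 = 0.69095886
  P(H|E) = 0.68408511 / 0.69095886 = 0.9901

Final posterior: 0.9901


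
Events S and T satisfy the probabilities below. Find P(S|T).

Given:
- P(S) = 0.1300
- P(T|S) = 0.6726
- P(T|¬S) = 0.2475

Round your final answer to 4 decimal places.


Bayes' theorem: P(S|T) = P(T|S) × P(S) / P(T)

Step 1: Calculate P(T) using law of total probability
P(T) = P(T|S)P(S) + P(T|¬S)P(¬S)
     = 0.6726 × 0.1300 + 0.2475 × 0.8700
     = 0.08743800 + 0.21532500
     = 0.30276300

Step 2: Apply Bayes' theorem
P(S|T) = P(T|S) × P(S) / P(T)
       = 0.08743800 / 0.30276300
       = 0.2888


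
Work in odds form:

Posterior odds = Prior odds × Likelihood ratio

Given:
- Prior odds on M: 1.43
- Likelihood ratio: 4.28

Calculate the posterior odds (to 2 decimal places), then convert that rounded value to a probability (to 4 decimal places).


Step 1: Calculate posterior odds
Posterior odds = Prior odds × LR
               = 1.43 × 4.28
               = 6.12

Step 2: Convert to probability
P(M|E) = Posterior odds / (1 + Posterior odds)
       = 6.12 / (1 + 6.12)
       = 6.12 / 7.12
       = 0.8596

The evidence increased P(M) from 0.5885 to 0.8596.


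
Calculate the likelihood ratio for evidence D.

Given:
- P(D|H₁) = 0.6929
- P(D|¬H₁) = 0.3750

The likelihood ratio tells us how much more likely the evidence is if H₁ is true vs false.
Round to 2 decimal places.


Likelihood Ratio (LR) = P(D|H₁) / P(D|¬H₁)

LR = 0.6929 / 0.3750
   = 1.85

The evidence is 1.85 times more likely if H₁ is true than if H₁ is false.
Because LR exceeds 1, D is evidence for H₁.


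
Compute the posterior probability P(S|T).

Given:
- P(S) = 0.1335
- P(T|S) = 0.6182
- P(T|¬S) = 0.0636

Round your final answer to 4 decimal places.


Bayes' theorem: P(S|T) = P(T|S) × P(S) / P(T)

Step 1: Calculate P(T) using law of total probability
P(T) = P(T|S)P(S) + P(T|¬S)P(¬S)
     = 0.6182 × 0.1335 + 0.0636 × 0.8665
     = 0.08252970 + 0.05510940
     = 0.13763910

Step 2: Apply Bayes' theorem
P(S|T) = P(T|S) × P(S) / P(T)
       = 0.08252970 / 0.13763910
       = 0.5996


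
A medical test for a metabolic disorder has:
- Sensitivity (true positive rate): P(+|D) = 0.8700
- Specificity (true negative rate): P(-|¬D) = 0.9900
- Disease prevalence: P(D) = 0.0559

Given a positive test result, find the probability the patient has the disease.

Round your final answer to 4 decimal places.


Let D = has disease, + = positive test

Given:
- P(D) = 0.0559 (prevalence)
- P(+|D) = 0.8700 (sensitivity)
- P(-|¬D) = 0.9900 (specificity)
- P(+|¬D) = 0.0100 (false positive rate = 1 - specificity)

Step 1: Find P(+)
P(+) = P(+|D)P(D) + P(+|¬D)P(¬D)
     = 0.8700 × 0.0559 + 0.0100 × 0.9441
     = 0.04863300 + 0.00944100
     = 0.05807400

Step 2: Apply Bayes' theorem for P(D|+)
P(D|+) = P(+|D)P(D) / P(+)
       = 0.04863300 / 0.05807400
       = 0.8374


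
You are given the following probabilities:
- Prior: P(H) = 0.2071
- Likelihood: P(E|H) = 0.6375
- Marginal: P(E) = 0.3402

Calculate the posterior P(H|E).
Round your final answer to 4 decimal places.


Using Bayes' theorem:

P(H|E) = P(E|H) × P(H) / P(E)
       = 0.6375 × 0.2071 / 0.3402
       = 0.13202625 / 0.3402
       = 0.3881

The evidence strengthens our belief in H.
Prior: 0.2071 → Posterior: 0.3881


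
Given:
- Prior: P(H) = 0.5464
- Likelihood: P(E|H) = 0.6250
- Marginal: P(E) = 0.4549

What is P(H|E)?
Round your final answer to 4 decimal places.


Using Bayes' theorem:

P(H|E) = P(E|H) × P(H) / P(E)
       = 0.6250 × 0.5464 / 0.4549
       = 0.34150000 / 0.4549
       = 0.7507

The evidence strengthens our belief in H.
Prior: 0.5464 → Posterior: 0.7507


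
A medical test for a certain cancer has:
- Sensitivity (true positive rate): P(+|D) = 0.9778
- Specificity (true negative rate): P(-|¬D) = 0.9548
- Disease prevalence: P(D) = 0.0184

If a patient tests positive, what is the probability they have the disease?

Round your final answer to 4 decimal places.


Let D = has disease, + = positive test

Given:
- P(D) = 0.0184 (prevalence)
- P(+|D) = 0.9778 (sensitivity)
- P(-|¬D) = 0.9548 (specificity)
- P(+|¬D) = 0.0452 (false positive rate = 1 - specificity)

Step 1: Find P(+)
P(+) = P(+|D)P(D) + P(+|¬D)P(¬D)
     = 0.9778 × 0.0184 + 0.0452 × 0.9816
     = 0.01799152 + 0.04436832
     = 0.06235984

Step 2: Apply Bayes' theorem for P(D|+)
P(D|+) = P(+|D)P(D) / P(+)
       = 0.01799152 / 0.06235984
       = 0.2885


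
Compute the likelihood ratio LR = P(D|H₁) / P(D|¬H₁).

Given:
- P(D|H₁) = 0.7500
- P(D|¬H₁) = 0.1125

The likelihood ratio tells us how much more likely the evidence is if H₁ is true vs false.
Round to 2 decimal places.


Likelihood Ratio (LR) = P(D|H₁) / P(D|¬H₁)

LR = 0.7500 / 0.1125
   = 6.67

The evidence is 6.67 times more likely if H₁ is true than if H₁ is false.
Because LR exceeds 1, D is evidence for H₁.


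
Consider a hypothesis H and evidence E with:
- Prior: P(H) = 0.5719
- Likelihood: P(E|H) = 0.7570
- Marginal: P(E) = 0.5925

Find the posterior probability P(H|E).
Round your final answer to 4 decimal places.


Using Bayes' theorem:

P(H|E) = P(E|H) × P(H) / P(E)
       = 0.7570 × 0.5719 / 0.5925
       = 0.43292830 / 0.5925
       = 0.7307

The evidence strengthens our belief in H.
Prior: 0.5719 → Posterior: 0.7307


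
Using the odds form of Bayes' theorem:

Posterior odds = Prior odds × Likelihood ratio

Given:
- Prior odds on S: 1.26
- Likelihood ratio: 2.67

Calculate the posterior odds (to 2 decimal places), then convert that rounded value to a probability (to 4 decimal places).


Step 1: Calculate posterior odds
Posterior odds = Prior odds × LR
               = 1.26 × 2.67
               = 3.36

Step 2: Convert to probability
P(S|E) = Posterior odds / (1 + Posterior odds)
       = 3.36 / (1 + 3.36)
       = 3.36 / 4.36
       = 0.7706

The evidence increased P(S) from 0.5575 to 0.7706.


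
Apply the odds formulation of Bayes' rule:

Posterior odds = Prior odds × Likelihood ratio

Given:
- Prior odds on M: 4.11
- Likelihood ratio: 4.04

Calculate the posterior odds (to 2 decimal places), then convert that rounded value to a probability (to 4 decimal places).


Step 1: Calculate posterior odds
Posterior odds = Prior odds × LR
               = 4.11 × 4.04
               = 16.60

Step 2: Convert to probability
P(M|E) = Posterior odds / (1 + Posterior odds)
       = 16.60 / (1 + 16.60)
       = 16.60 / 17.60
       = 0.9432

The evidence increased P(M) from 0.8043 to 0.9432.


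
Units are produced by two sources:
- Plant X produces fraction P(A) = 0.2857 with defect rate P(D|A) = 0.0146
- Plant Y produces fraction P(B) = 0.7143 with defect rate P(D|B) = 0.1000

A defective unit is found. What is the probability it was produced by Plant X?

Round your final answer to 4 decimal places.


Let A = from Plant X, D = defective

Given:
- P(A) = 0.2857, P(B) = 0.7143
- P(D|A) = 0.0146, P(D|B) = 0.1000

Step 1: Find P(D)
P(D) = P(D|A)P(A) + P(D|B)P(B)
     = 0.0146 × 0.2857 + 0.1000 × 0.7143
     = 0.00417122 + 0.07143000
     = 0.07560122

Step 2: Apply Bayes' theorem
P(A|D) = P(D|A)P(A) / P(D)
       = 0.00417122 / 0.07560122
       = 0.0552


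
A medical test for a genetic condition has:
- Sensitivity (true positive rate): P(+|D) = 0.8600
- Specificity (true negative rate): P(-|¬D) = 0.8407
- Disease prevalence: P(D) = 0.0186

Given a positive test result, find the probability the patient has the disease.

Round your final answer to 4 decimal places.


Let D = has disease, + = positive test

Given:
- P(D) = 0.0186 (prevalence)
- P(+|D) = 0.8600 (sensitivity)
- P(-|¬D) = 0.8407 (specificity)
- P(+|¬D) = 0.1593 (false positive rate = 1 - specificity)

Step 1: Find P(+)
P(+) = P(+|D)P(D) + P(+|¬D)P(¬D)
     = 0.8600 × 0.0186 + 0.1593 × 0.9814
     = 0.01599600 + 0.15633702
     = 0.17233302

Step 2: Apply Bayes' theorem for P(D|+)
P(D|+) = P(+|D)P(D) / P(+)
       = 0.01599600 / 0.17233302
       = 0.0928


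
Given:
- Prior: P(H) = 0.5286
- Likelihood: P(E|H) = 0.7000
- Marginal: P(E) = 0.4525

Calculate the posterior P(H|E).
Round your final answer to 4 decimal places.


Using Bayes' theorem:

P(H|E) = P(E|H) × P(H) / P(E)
       = 0.7000 × 0.5286 / 0.4525
       = 0.37002000 / 0.4525
       = 0.8177

The evidence strengthens our belief in H.
Prior: 0.5286 → Posterior: 0.8177


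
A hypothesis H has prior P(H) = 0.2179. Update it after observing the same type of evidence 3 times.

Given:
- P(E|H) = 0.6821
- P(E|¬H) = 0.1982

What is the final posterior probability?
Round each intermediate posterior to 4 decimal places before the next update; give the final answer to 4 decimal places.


Sequential Bayesian updating:

Initial prior: P(H) = 0.2179

Update 1:
  P(E) = 0.6821 × 0.2179 + 0.1982 × 0.7821 = 0.14862959 + 0.15501222 = 0.30364181
  P(H|E) = 0.14862959 / 0.30364181 = 0.4895

Update 2:
  P(E) = 0.6821 × 0.4895 + 0.1982 × 0.5105 = 0.33388795 + 0.10118110 = 0.43506905
  P(H|E) = 0.33388795 / 0.43506905 = 0.7674

Update 3:
  P(E) = 0.6821 × 0.7674 + 0.1982 × 0.2326 = 0.52344354 + 0.04610132 = 0.56954486
  P(H|E) = 0.52344354 / 0.56954486 = 0.9191

Final posterior: 0.9191


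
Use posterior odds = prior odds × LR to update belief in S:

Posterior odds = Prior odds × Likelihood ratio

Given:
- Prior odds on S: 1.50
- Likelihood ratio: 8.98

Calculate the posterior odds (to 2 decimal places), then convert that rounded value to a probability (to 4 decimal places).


Step 1: Calculate posterior odds
Posterior odds = Prior odds × LR
               = 1.50 × 8.98
               = 13.47

Step 2: Convert to probability
P(S|E) = Posterior odds / (1 + Posterior odds)
       = 13.47 / (1 + 13.47)
       = 13.47 / 14.47
       = 0.9309

The evidence increased P(S) from 0.6000 to 0.9309.


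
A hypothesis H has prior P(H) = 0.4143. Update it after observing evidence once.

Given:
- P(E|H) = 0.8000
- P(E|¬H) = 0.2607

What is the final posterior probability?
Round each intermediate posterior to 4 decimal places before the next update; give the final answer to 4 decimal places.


Sequential Bayesian updating:

Initial prior: P(H) = 0.4143

Update 1:
  P(E) = 0.8000 × 0.4143 + 0.2607 × 0.5857 = 0.33144000 + 0.15269199 = 0.48413199
  P(H|E) = 0.33144000 / 0.48413199 = 0.6846

Final posterior: 0.6846


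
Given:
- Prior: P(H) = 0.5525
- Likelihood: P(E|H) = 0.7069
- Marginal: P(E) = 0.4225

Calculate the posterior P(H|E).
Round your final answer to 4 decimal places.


Using Bayes' theorem:

P(H|E) = P(E|H) × P(H) / P(E)
       = 0.7069 × 0.5525 / 0.4225
       = 0.39056225 / 0.4225
       = 0.9244

The evidence strengthens our belief in H.
Prior: 0.5525 → Posterior: 0.9244


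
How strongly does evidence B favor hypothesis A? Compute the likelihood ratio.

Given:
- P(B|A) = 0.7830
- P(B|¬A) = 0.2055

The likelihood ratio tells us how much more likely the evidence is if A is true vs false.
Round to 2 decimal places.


Likelihood Ratio (LR) = P(B|A) / P(B|¬A)

LR = 0.7830 / 0.2055
   = 3.81

The evidence is 3.81 times more likely if A is true than if A is false.
Because LR exceeds 1, B is evidence for A.


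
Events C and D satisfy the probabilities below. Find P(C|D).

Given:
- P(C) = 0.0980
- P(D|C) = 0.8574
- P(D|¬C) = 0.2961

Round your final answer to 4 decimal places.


Bayes' theorem: P(C|D) = P(D|C) × P(C) / P(D)

Step 1: Calculate P(D) using law of total probability
P(D) = P(D|C)P(C) + P(D|¬C)P(¬C)
     = 0.8574 × 0.0980 + 0.2961 × 0.9020
     = 0.08402520 + 0.26708220
     = 0.35110740

Step 2: Apply Bayes' theorem
P(C|D) = P(D|C) × P(C) / P(D)
       = 0.08402520 / 0.35110740
       = 0.2393


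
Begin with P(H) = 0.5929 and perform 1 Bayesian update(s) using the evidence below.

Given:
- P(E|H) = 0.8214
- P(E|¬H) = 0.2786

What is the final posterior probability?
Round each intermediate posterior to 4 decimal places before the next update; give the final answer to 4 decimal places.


Sequential Bayesian updating:

Initial prior: P(H) = 0.5929

Update 1:
  P(E) = 0.8214 × 0.5929 + 0.2786 × 0.4071 = 0.48700806 + 0.11341806 = 0.60042612
  P(H|E) = 0.48700806 / 0.60042612 = 0.8111

Final posterior: 0.8111


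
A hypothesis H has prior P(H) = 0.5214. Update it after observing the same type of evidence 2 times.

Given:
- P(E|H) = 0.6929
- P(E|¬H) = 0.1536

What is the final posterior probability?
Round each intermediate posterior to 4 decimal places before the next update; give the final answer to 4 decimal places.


Sequential Bayesian updating:

Initial prior: P(H) = 0.5214

Update 1:
  P(E) = 0.6929 × 0.5214 + 0.1536 × 0.4786 = 0.36127806 + 0.07351296 = 0.43479102
  P(H|E) = 0.36127806 / 0.43479102 = 0.8309

Update 2:
  P(E) = 0.6929 × 0.8309 + 0.1536 × 0.1691 = 0.57573061 + 0.02597376 = 0.60170437
  P(H|E) = 0.57573061 / 0.60170437 = 0.9568

Final posterior: 0.9568


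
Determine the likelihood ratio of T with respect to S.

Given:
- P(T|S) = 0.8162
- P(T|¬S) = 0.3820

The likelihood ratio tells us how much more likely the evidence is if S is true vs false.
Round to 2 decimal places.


Likelihood Ratio (LR) = P(T|S) / P(T|¬S)

LR = 0.8162 / 0.3820
   = 2.14

The evidence is 2.14 times more likely if S is true than if S is false.
Since LR > 1, the evidence supports S over ¬S.


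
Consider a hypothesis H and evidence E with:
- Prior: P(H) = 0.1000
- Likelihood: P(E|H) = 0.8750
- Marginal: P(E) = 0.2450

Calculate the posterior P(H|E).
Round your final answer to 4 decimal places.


Using Bayes' theorem:

P(H|E) = P(E|H) × P(H) / P(E)
       = 0.8750 × 0.1000 / 0.2450
       = 0.08750000 / 0.2450
       = 0.3571

The evidence strengthens our belief in H.
Prior: 0.1000 → Posterior: 0.3571


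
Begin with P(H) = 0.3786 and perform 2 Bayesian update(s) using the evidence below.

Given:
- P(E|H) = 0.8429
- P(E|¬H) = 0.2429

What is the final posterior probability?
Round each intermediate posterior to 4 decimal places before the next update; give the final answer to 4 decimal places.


Sequential Bayesian updating:

Initial prior: P(H) = 0.3786

Update 1:
  P(E) = 0.8429 × 0.3786 + 0.2429 × 0.6214 = 0.31912194 + 0.15093806 = 0.47006000
  P(H|E) = 0.31912194 / 0.47006000 = 0.6789

Update 2:
  P(E) = 0.8429 × 0.6789 + 0.2429 × 0.3211 = 0.57224481 + 0.07799519 = 0.65024000
  P(H|E) = 0.57224481 / 0.65024000 = 0.8801

Final posterior: 0.8801


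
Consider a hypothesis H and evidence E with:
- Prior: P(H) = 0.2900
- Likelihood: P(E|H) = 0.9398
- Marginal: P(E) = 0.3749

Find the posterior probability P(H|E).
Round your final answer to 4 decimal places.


Using Bayes' theorem:

P(H|E) = P(E|H) × P(H) / P(E)
       = 0.9398 × 0.2900 / 0.3749
       = 0.27254200 / 0.3749
       = 0.7270

The evidence strengthens our belief in H.
Prior: 0.2900 → Posterior: 0.7270


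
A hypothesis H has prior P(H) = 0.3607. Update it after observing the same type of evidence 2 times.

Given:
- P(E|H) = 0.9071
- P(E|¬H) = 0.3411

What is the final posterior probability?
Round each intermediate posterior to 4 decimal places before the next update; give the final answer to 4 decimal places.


Sequential Bayesian updating:

Initial prior: P(H) = 0.3607

Update 1:
  P(E) = 0.9071 × 0.3607 + 0.3411 × 0.6393 = 0.32719097 + 0.21806523 = 0.54525620
  P(H|E) = 0.32719097 / 0.54525620 = 0.6001

Update 2:
  P(E) = 0.9071 × 0.6001 + 0.3411 × 0.3999 = 0.54435071 + 0.13640589 = 0.68075660
  P(H|E) = 0.54435071 / 0.68075660 = 0.7996

Final posterior: 0.7996


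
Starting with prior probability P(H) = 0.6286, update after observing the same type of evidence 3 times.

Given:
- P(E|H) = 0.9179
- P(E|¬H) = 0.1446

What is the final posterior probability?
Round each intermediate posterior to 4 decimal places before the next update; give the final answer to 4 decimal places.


Sequential Bayesian updating:

Initial prior: P(H) = 0.6286

Update 1:
  P(E) = 0.9179 × 0.6286 + 0.1446 × 0.3714 = 0.57699194 + 0.05370444 = 0.63069638
  P(H|E) = 0.57699194 / 0.63069638 = 0.9148

Update 2:
  P(E) = 0.9179 × 0.9148 + 0.1446 × 0.0852 = 0.83969492 + 0.01231992 = 0.85201484
  P(H|E) = 0.83969492 / 0.85201484 = 0.9855

Update 3:
  P(E) = 0.9179 × 0.9855 + 0.1446 × 0.0145 = 0.90459045 + 0.00209670 = 0.90668715
  P(H|E) = 0.90459045 / 0.90668715 = 0.9977

Final posterior: 0.9977


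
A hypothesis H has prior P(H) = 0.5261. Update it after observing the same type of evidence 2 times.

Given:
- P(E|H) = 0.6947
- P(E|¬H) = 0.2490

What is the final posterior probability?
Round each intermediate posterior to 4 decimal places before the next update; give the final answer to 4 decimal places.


Sequential Bayesian updating:

Initial prior: P(H) = 0.5261

Update 1:
  P(E) = 0.6947 × 0.5261 + 0.2490 × 0.4739 = 0.36548167 + 0.11800110 = 0.48348277
  P(H|E) = 0.36548167 / 0.48348277 = 0.7559

Update 2:
  P(E) = 0.6947 × 0.7559 + 0.2490 × 0.2441 = 0.52512373 + 0.06078090 = 0.58590463
  P(H|E) = 0.52512373 / 0.58590463 = 0.8963

Final posterior: 0.8963


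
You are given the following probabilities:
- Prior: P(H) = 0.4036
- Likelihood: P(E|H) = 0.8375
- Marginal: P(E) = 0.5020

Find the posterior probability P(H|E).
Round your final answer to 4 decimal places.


Using Bayes' theorem:

P(H|E) = P(E|H) × P(H) / P(E)
       = 0.8375 × 0.4036 / 0.5020
       = 0.33801500 / 0.5020
       = 0.6733

The evidence strengthens our belief in H.
Prior: 0.4036 → Posterior: 0.6733


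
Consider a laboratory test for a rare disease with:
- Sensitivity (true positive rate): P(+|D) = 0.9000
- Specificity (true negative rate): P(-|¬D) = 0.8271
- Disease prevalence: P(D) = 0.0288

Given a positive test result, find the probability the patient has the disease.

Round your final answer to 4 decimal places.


Let D = has disease, + = positive test

Given:
- P(D) = 0.0288 (prevalence)
- P(+|D) = 0.9000 (sensitivity)
- P(-|¬D) = 0.8271 (specificity)
- P(+|¬D) = 0.1729 (false positive rate = 1 - specificity)

Step 1: Find P(+)
P(+) = P(+|D)P(D) + P(+|¬D)P(¬D)
     = 0.9000 × 0.0288 + 0.1729 × 0.9712
     = 0.02592000 + 0.16792048
     = 0.19384048

Step 2: Apply Bayes' theorem for P(D|+)
P(D|+) = P(+|D)P(D) / P(+)
       = 0.02592000 / 0.19384048
       = 0.1337


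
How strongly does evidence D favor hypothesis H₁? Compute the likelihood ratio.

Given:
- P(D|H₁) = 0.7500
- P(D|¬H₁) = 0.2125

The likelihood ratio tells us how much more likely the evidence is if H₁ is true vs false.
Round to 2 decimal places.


Likelihood Ratio (LR) = P(D|H₁) / P(D|¬H₁)

LR = 0.7500 / 0.2125
   = 3.53

The evidence is 3.53 times more likely if H₁ is true than if H₁ is false.
Since LR > 1, the evidence supports H₁ over ¬H₁.


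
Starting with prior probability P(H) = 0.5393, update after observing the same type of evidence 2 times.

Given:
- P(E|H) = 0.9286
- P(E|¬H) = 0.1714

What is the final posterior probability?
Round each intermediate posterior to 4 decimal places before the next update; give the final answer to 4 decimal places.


Sequential Bayesian updating:

Initial prior: P(H) = 0.5393

Update 1:
  P(E) = 0.9286 × 0.5393 + 0.1714 × 0.4607 = 0.50079398 + 0.07896398 = 0.57975796
  P(H|E) = 0.50079398 / 0.57975796 = 0.8638

Update 2:
  P(E) = 0.9286 × 0.8638 + 0.1714 × 0.1362 = 0.80212468 + 0.02334468 = 0.82546936
  P(H|E) = 0.80212468 / 0.82546936 = 0.9717

Final posterior: 0.9717


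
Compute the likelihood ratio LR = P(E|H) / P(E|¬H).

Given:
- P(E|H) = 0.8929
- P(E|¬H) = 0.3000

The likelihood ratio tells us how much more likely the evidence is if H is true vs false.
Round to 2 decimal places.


Likelihood Ratio (LR) = P(E|H) / P(E|¬H)

LR = 0.8929 / 0.3000
   = 2.98

The evidence is 2.98 times more likely if H is true than if H is false.
LR > 1, so observing E raises the odds in favor of H.


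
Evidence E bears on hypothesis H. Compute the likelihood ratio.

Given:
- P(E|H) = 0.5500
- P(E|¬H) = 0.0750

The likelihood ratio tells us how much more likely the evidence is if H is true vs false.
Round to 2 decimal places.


Likelihood Ratio (LR) = P(E|H) / P(E|¬H)

LR = 0.5500 / 0.0750
   = 7.33

The evidence is 7.33 times more likely if H is true than if H is false.
Since LR > 1, the evidence supports H over ¬H.


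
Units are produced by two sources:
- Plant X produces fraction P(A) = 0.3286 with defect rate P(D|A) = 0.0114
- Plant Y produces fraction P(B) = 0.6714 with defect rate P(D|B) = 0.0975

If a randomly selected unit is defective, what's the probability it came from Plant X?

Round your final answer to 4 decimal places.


Let A = from Plant X, D = defective

Given:
- P(A) = 0.3286, P(B) = 0.6714
- P(D|A) = 0.0114, P(D|B) = 0.0975

Step 1: Find P(D)
P(D) = P(D|A)P(A) + P(D|B)P(B)
     = 0.0114 × 0.3286 + 0.0975 × 0.6714
     = 0.00374604 + 0.06546150
     = 0.06920754

Step 2: Apply Bayes' theorem
P(A|D) = P(D|A)P(A) / P(D)
       = 0.00374604 / 0.06920754
       = 0.0541


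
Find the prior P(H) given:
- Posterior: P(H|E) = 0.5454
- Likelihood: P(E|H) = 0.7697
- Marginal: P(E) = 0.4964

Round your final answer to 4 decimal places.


From Bayes' theorem: P(H|E) = P(E|H) × P(H) / P(E)

Rearranging for P(H):
P(H) = P(H|E) × P(E) / P(E|H)
     = 0.5454 × 0.4964 / 0.7697
     = 0.27073656 / 0.7697
     = 0.3517


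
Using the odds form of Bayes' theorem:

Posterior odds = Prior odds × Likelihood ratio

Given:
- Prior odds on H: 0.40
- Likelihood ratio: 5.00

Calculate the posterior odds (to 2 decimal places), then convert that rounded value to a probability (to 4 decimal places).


Step 1: Calculate posterior odds
Posterior odds = Prior odds × LR
               = 0.40 × 5.00
               = 2.00

Step 2: Convert to probability
P(H|E) = Posterior odds / (1 + Posterior odds)
       = 2.00 / (1 + 2.00)
       = 2.00 / 3.00
       = 0.6667

The evidence increased P(H) from 0.2857 to 0.6667.


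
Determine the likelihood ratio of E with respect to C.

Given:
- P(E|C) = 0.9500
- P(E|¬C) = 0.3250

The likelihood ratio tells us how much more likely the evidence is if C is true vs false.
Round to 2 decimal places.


Likelihood Ratio (LR) = P(E|C) / P(E|¬C)

LR = 0.9500 / 0.3250
   = 2.92

The evidence is 2.92 times more likely if C is true than if C is false.
Because LR exceeds 1, E is evidence for C.


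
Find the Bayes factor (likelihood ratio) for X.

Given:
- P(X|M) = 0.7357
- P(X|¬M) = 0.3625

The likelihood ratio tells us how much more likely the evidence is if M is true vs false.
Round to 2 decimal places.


Likelihood Ratio (LR) = P(X|M) / P(X|¬M)

LR = 0.7357 / 0.3625
   = 2.03

The evidence is 2.03 times more likely if M is true than if M is false.
Because LR exceeds 1, X is evidence for M.


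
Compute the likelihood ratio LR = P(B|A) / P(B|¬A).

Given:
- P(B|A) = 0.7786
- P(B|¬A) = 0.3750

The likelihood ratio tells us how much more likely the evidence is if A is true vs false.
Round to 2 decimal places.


Likelihood Ratio (LR) = P(B|A) / P(B|¬A)

LR = 0.7786 / 0.3750
   = 2.08

The evidence is 2.08 times more likely if A is true than if A is false.
LR > 1, so observing B raises the odds in favor of A.


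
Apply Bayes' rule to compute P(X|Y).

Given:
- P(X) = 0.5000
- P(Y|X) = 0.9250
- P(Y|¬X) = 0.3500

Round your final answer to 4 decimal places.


Bayes' theorem: P(X|Y) = P(Y|X) × P(X) / P(Y)

Step 1: Calculate P(Y) using law of total probability
P(Y) = P(Y|X)P(X) + P(Y|¬X)P(¬X)
     = 0.9250 × 0.5000 + 0.3500 × 0.5000
     = 0.46250000 + 0.17500000
     = 0.63750000

Step 2: Apply Bayes' theorem
P(X|Y) = P(Y|X) × P(X) / P(Y)
       = 0.46250000 / 0.63750000
       = 0.7255


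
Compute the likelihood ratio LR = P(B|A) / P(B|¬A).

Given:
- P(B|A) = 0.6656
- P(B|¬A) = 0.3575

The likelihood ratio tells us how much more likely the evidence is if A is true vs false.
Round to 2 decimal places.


Likelihood Ratio (LR) = P(B|A) / P(B|¬A)

LR = 0.6656 / 0.3575
   = 1.86

The evidence is 1.86 times more likely if A is true than if A is false.
LR > 1, so observing B raises the odds in favor of A.


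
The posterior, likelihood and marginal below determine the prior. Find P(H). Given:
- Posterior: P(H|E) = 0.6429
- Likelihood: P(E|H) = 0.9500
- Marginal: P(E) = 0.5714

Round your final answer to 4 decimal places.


From Bayes' theorem: P(H|E) = P(E|H) × P(H) / P(E)

Rearranging for P(H):
P(H) = P(H|E) × P(E) / P(E|H)
     = 0.6429 × 0.5714 / 0.9500
     = 0.36735306 / 0.9500
     = 0.3867


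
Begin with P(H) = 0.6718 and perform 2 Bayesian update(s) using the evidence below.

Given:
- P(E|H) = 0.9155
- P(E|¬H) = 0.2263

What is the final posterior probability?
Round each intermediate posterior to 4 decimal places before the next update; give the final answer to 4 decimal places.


Sequential Bayesian updating:

Initial prior: P(H) = 0.6718

Update 1:
  P(E) = 0.9155 × 0.6718 + 0.2263 × 0.3282 = 0.61503290 + 0.07427166 = 0.68930456
  P(H|E) = 0.61503290 / 0.68930456 = 0.8923

Update 2:
  P(E) = 0.9155 × 0.8923 + 0.2263 × 0.1077 = 0.81690065 + 0.02437251 = 0.84127316
  P(H|E) = 0.81690065 / 0.84127316 = 0.9710

Final posterior: 0.9710


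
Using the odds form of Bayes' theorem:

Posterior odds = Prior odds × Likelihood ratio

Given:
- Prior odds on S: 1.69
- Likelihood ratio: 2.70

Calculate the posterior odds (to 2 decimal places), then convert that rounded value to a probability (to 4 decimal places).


Step 1: Calculate posterior odds
Posterior odds = Prior odds × LR
               = 1.69 × 2.70
               = 4.56

Step 2: Convert to probability
P(S|E) = Posterior odds / (1 + Posterior odds)
       = 4.56 / (1 + 4.56)
       = 4.56 / 5.56
       = 0.8201

The evidence increased P(S) from 0.6283 to 0.8201.


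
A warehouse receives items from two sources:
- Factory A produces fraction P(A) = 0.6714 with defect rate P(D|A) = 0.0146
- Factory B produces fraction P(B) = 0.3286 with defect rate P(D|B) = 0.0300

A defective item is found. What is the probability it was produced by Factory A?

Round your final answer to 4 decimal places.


Let A = from Factory A, D = defective

Given:
- P(A) = 0.6714, P(B) = 0.3286
- P(D|A) = 0.0146, P(D|B) = 0.0300

Step 1: Find P(D)
P(D) = P(D|A)P(A) + P(D|B)P(B)
     = 0.0146 × 0.6714 + 0.0300 × 0.3286
     = 0.00980244 + 0.00985800
     = 0.01966044

Step 2: Apply Bayes' theorem
P(A|D) = P(D|A)P(A) / P(D)
       = 0.00980244 / 0.01966044
       = 0.4986


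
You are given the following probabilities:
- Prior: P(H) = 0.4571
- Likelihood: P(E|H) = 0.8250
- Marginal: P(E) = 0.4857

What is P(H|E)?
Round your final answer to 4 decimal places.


Using Bayes' theorem:

P(H|E) = P(E|H) × P(H) / P(E)
       = 0.8250 × 0.4571 / 0.4857
       = 0.37710750 / 0.4857
       = 0.7764

The evidence strengthens our belief in H.
Prior: 0.4571 → Posterior: 0.7764


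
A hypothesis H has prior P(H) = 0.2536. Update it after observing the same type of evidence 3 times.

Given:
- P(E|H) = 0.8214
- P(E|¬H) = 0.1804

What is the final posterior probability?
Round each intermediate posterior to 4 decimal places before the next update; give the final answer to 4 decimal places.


Sequential Bayesian updating:

Initial prior: P(H) = 0.2536

Update 1:
  P(E) = 0.8214 × 0.2536 + 0.1804 × 0.7464 = 0.20830704 + 0.13465056 = 0.34295760
  P(H|E) = 0.20830704 / 0.34295760 = 0.6074

Update 2:
  P(E) = 0.8214 × 0.6074 + 0.1804 × 0.3926 = 0.49891836 + 0.07082504 = 0.56974340
  P(H|E) = 0.49891836 / 0.56974340 = 0.8757

Update 3:
  P(E) = 0.8214 × 0.8757 + 0.1804 × 0.1243 = 0.71929998 + 0.02242372 = 0.74172370
  P(H|E) = 0.71929998 / 0.74172370 = 0.9698

Final posterior: 0.9698


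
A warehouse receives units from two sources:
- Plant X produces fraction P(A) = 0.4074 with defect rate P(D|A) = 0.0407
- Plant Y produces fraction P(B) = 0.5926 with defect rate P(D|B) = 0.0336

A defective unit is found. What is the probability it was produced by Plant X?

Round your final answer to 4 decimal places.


Let A = from Plant X, D = defective

Given:
- P(A) = 0.4074, P(B) = 0.5926
- P(D|A) = 0.0407, P(D|B) = 0.0336

Step 1: Find P(D)
P(D) = P(D|A)P(A) + P(D|B)P(B)
     = 0.0407 × 0.4074 + 0.0336 × 0.5926
     = 0.01658118 + 0.01991136
     = 0.03649254

Step 2: Apply Bayes' theorem
P(A|D) = P(D|A)P(A) / P(D)
       = 0.01658118 / 0.03649254
       = 0.4544


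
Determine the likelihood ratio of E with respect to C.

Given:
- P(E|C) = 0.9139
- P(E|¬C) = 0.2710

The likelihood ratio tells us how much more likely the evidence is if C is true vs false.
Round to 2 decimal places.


Likelihood Ratio (LR) = P(E|C) / P(E|¬C)

LR = 0.9139 / 0.2710
   = 3.37

The evidence is 3.37 times more likely if C is true than if C is false.
LR > 1, so observing E raises the odds in favor of C.


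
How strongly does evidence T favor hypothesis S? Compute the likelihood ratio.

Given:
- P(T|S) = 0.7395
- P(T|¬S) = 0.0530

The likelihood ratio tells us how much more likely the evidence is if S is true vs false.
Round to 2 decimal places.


Likelihood Ratio (LR) = P(T|S) / P(T|¬S)

LR = 0.7395 / 0.0530
   = 13.95

The evidence is 13.95 times more likely if S is true than if S is false.
LR > 1, so observing T raises the odds in favor of S.


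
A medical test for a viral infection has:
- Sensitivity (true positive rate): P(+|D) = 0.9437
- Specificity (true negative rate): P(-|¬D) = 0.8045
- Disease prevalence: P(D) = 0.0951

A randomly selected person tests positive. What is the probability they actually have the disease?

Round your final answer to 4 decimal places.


Let D = has disease, + = positive test

Given:
- P(D) = 0.0951 (prevalence)
- P(+|D) = 0.9437 (sensitivity)
- P(-|¬D) = 0.8045 (specificity)
- P(+|¬D) = 0.1955 (false positive rate = 1 - specificity)

Step 1: Find P(+)
P(+) = P(+|D)P(D) + P(+|¬D)P(¬D)
     = 0.9437 × 0.0951 + 0.1955 × 0.9049
     = 0.08974587 + 0.17690795
     = 0.26665382

Step 2: Apply Bayes' theorem for P(D|+)
P(D|+) = P(+|D)P(D) / P(+)
       = 0.08974587 / 0.26665382
       = 0.3366


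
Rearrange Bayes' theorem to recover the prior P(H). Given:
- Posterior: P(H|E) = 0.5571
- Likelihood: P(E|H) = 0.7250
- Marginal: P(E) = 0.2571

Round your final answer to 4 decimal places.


From Bayes' theorem: P(H|E) = P(E|H) × P(H) / P(E)

Rearranging for P(H):
P(H) = P(H|E) × P(E) / P(E|H)
     = 0.5571 × 0.2571 / 0.7250
     = 0.14323041 / 0.7250
     = 0.1976


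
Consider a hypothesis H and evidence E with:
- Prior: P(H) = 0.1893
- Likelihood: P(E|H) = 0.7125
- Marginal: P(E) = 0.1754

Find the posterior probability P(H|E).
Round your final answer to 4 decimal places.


Using Bayes' theorem:

P(H|E) = P(E|H) × P(H) / P(E)
       = 0.7125 × 0.1893 / 0.1754
       = 0.13487625 / 0.1754
       = 0.7690

The evidence strengthens our belief in H.
Prior: 0.1893 → Posterior: 0.7690


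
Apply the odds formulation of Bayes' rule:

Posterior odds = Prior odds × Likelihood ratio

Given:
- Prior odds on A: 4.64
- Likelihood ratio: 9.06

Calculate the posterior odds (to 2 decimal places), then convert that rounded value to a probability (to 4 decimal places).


Step 1: Calculate posterior odds
Posterior odds = Prior odds × LR
               = 4.64 × 9.06
               = 42.04

Step 2: Convert to probability
P(A|E) = Posterior odds / (1 + Posterior odds)
       = 42.04 / (1 + 42.04)
       = 42.04 / 43.04
       = 0.9768

The evidence increased P(A) from 0.8227 to 0.9768.


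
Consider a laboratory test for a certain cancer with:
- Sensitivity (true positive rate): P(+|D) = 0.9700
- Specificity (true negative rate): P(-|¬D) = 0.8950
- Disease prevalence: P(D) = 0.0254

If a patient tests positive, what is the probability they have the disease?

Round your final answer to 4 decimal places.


Let D = has disease, + = positive test

Given:
- P(D) = 0.0254 (prevalence)
- P(+|D) = 0.9700 (sensitivity)
- P(-|¬D) = 0.8950 (specificity)
- P(+|¬D) = 0.1050 (false positive rate = 1 - specificity)

Step 1: Find P(+)
P(+) = P(+|D)P(D) + P(+|¬D)P(¬D)
     = 0.9700 × 0.0254 + 0.1050 × 0.9746
     = 0.02463800 + 0.10233300
     = 0.12697100

Step 2: Apply Bayes' theorem for P(D|+)
P(D|+) = P(+|D)P(D) / P(+)
       = 0.02463800 / 0.12697100
       = 0.1940


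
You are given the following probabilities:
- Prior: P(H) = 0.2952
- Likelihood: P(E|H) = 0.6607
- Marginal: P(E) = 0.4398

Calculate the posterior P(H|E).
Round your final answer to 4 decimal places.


Using Bayes' theorem:

P(H|E) = P(E|H) × P(H) / P(E)
       = 0.6607 × 0.2952 / 0.4398
       = 0.19503864 / 0.4398
       = 0.4435

The evidence strengthens our belief in H.
Prior: 0.2952 → Posterior: 0.4435


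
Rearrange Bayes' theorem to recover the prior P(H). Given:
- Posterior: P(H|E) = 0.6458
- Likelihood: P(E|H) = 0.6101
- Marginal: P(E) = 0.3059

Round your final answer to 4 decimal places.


From Bayes' theorem: P(H|E) = P(E|H) × P(H) / P(E)

Rearranging for P(H):
P(H) = P(H|E) × P(E) / P(E|H)
     = 0.6458 × 0.3059 / 0.6101
     = 0.19755022 / 0.6101
     = 0.3238


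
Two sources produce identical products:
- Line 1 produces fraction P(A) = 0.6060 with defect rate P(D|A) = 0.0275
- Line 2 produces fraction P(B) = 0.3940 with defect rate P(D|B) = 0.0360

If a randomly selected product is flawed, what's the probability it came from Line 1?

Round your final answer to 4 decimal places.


Let A = from Line 1, D = flawed

Given:
- P(A) = 0.6060, P(B) = 0.3940
- P(D|A) = 0.0275, P(D|B) = 0.0360

Step 1: Find P(D)
P(D) = P(D|A)P(A) + P(D|B)P(B)
     = 0.0275 × 0.6060 + 0.0360 × 0.3940
     = 0.01666500 + 0.01418400
     = 0.03084900

Step 2: Apply Bayes' theorem
P(A|D) = P(D|A)P(A) / P(D)
       = 0.01666500 / 0.03084900
       = 0.5402


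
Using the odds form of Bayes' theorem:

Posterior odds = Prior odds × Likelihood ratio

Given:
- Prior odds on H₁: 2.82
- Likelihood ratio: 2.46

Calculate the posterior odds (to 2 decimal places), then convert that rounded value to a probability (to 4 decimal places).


Step 1: Calculate posterior odds
Posterior odds = Prior odds × LR
               = 2.82 × 2.46
               = 6.94

Step 2: Convert to probability
P(H₁|E) = Posterior odds / (1 + Posterior odds)
       = 6.94 / (1 + 6.94)
       = 6.94 / 7.94
       = 0.8741

The evidence increased P(H₁) from 0.7382 to 0.8741.


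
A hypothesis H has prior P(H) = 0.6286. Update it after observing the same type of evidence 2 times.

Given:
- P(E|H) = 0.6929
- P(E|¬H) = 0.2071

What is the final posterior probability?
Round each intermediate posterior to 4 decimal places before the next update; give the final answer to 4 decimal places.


Sequential Bayesian updating:

Initial prior: P(H) = 0.6286

Update 1:
  P(E) = 0.6929 × 0.6286 + 0.2071 × 0.3714 = 0.43555694 + 0.07691694 = 0.51247388
  P(H|E) = 0.43555694 / 0.51247388 = 0.8499

Update 2:
  P(E) = 0.6929 × 0.8499 + 0.2071 × 0.1501 = 0.58889571 + 0.03108571 = 0.61998142
  P(H|E) = 0.58889571 / 0.61998142 = 0.9499

Final posterior: 0.9499


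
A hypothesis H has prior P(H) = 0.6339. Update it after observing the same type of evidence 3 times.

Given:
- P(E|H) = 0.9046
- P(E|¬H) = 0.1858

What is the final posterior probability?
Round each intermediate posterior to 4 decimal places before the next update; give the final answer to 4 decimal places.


Sequential Bayesian updating:

Initial prior: P(H) = 0.6339

Update 1:
  P(E) = 0.9046 × 0.6339 + 0.1858 × 0.3661 = 0.57342594 + 0.06802138 = 0.64144732
  P(H|E) = 0.57342594 / 0.64144732 = 0.8940

Update 2:
  P(E) = 0.9046 × 0.8940 + 0.1858 × 0.1060 = 0.80871240 + 0.01969480 = 0.82840720
  P(H|E) = 0.80871240 / 0.82840720 = 0.9762

Update 3:
  P(E) = 0.9046 × 0.9762 + 0.1858 × 0.0238 = 0.88307052 + 0.00442204 = 0.88749256
  P(H|E) = 0.88307052 / 0.88749256 = 0.9950

Final posterior: 0.9950
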